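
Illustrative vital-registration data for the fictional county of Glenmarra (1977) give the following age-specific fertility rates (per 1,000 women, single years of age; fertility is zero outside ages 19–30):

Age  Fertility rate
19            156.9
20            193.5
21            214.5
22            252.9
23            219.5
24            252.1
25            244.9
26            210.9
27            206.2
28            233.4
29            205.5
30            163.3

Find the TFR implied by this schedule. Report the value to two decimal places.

2.55

Sum of ASFRs = 156.9 + 193.5 + 214.5 + 252.9 + 219.5 + 252.1 + 244.9 + 210.9 + 206.2 + 233.4 + 205.5 + 163.3 = 2553.6
TFR = 2553.6 / 1000 = 2.5536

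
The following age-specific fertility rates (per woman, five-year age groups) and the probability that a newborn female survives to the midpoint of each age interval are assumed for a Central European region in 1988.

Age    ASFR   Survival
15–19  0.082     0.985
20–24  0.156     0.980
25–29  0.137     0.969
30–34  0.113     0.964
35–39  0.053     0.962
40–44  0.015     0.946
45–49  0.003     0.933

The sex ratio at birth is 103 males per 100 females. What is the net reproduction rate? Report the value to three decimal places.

1.338

Proportion female at birth = 100 / (100 + 103) = 0.49261.
Survival-weighted fertility by age (5·fₓ·Sₓ):
  15–19: 5 × 0.082 × 0.985 = 0.40385
  20–24: 5 × 0.156 × 0.980 = 0.76440
  25–29: 5 × 0.137 × 0.969 = 0.66377
  30–34: 5 × 0.113 × 0.964 = 0.54466
  35–39: 5 × 0.053 × 0.962 = 0.25493
  40–44: 5 × 0.015 × 0.946 = 0.07095
  45–49: 5 × 0.003 × 0.933 = 0.01400
Sum = 2.71656
NRR = 0.49261 × 2.71656 = 1.33820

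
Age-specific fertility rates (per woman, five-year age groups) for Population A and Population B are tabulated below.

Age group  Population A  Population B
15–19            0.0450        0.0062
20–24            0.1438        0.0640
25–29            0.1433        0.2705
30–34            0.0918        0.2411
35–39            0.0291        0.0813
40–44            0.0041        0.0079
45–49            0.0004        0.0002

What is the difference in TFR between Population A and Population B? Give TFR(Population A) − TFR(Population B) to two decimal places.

-1.07

Population A:
  Sum of ASFRs = 0.0450 + 0.1438 + 0.1433 + 0.0918 + 0.0291 + 0.0041 + 0.0004 = 0.4575
  TFR = 5 × 0.4575 = 2.2875
Population B:
  Sum of ASFRs = 0.0062 + 0.0640 + 0.2705 + 0.2411 + 0.0813 + 0.0079 + 0.0002 = 0.6712
  TFR = 5 × 0.6712 = 3.356
Difference = 2.2875 − 3.356 = -1.0685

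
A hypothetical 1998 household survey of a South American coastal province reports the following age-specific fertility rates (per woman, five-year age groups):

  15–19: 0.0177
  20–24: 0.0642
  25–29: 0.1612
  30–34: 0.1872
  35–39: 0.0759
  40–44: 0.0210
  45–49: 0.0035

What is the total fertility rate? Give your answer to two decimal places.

Sum of ASFRs = 0.0177 + 0.0642 + 0.1612 + 0.1872 + 0.0759 + 0.0210 + 0.0035 = 0.5307
TFR = 5 × 0.5307 = 2.6535

2.65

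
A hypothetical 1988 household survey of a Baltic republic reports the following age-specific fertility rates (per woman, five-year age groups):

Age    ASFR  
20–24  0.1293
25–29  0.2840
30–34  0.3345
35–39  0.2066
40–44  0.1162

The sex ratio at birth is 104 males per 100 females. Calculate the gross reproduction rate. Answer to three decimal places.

2.624

Proportion female at birth = 100 / (100 + 104) = 0.49020.
Sum of ASFRs = 0.1293 + 0.2840 + 0.3345 + 0.2066 + 0.1162 = 1.0706
TFR = 5 × 1.0706 = 5.353
GRR = 0.49020 × 5.353 = 2.62404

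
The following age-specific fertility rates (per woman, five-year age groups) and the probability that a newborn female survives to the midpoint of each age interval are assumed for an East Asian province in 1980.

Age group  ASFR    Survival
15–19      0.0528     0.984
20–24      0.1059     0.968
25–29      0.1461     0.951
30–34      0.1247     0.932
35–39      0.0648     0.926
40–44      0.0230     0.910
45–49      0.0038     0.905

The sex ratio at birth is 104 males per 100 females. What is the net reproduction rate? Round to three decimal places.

1.211

Proportion female at birth = 100 / (100 + 104) = 0.49020.
Per-age-group product (5 × ASFR × survival probability):
  15–19: 5 × 0.0528 × 0.984 = 0.25978
  20–24: 5 × 0.1059 × 0.968 = 0.51256
  25–29: 5 × 0.1461 × 0.951 = 0.69471
  30–34: 5 × 0.1247 × 0.932 = 0.58110
  35–39: 5 × 0.0648 × 0.926 = 0.30002
  40–44: 5 × 0.0230 × 0.910 = 0.10465
  45–49: 5 × 0.0038 × 0.905 = 0.01720
Sum = 2.47002
NRR = 0.49020 × 2.47002 = 1.21080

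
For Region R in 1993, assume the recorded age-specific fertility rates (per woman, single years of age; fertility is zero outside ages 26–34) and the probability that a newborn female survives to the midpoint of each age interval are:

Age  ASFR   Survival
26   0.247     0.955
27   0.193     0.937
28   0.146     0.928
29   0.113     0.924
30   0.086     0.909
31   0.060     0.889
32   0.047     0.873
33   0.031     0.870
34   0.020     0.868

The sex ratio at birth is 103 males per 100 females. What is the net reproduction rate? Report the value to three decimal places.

Proportion female at birth = 100 / (100 + 103) = 0.49261.
Weighting each age-specific rate by interval width and survival:
  26: 1 × 0.247 × 0.955 = 0.23589
  27: 1 × 0.193 × 0.937 = 0.18084
  28: 1 × 0.146 × 0.928 = 0.13549
  29: 1 × 0.113 × 0.924 = 0.10441
  30: 1 × 0.086 × 0.909 = 0.07817
  31: 1 × 0.060 × 0.889 = 0.05334
  32: 1 × 0.047 × 0.873 = 0.04103
  33: 1 × 0.031 × 0.870 = 0.02697
  34: 1 × 0.020 × 0.868 = 0.01736
Sum = 0.87350
NRR = 0.49261 × 0.87350 = 0.43029

0.430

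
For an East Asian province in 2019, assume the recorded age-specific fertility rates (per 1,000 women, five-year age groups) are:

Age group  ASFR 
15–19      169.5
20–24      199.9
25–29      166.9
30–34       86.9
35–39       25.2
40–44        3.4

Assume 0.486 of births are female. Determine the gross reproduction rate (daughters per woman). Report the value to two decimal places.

Proportion female at birth = 0.486.
Sum of ASFRs = 169.5 + 199.9 + 166.9 + 86.9 + 25.2 + 3.4 = 651.8
TFR = 5 × 651.8 / 1000 = 3.259
GRR = 0.486 × 3.259 = 1.58387

1.58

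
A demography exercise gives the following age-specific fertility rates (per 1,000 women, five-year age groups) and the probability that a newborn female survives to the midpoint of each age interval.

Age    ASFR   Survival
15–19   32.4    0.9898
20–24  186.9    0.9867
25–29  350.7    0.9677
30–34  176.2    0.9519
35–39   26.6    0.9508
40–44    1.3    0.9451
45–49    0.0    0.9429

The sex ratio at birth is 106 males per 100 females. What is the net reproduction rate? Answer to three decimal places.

Proportion female at birth = 100 / (100 + 106) = 0.48544.
Weighting each age-specific rate by interval width and survival:
  15–19: 5 × 32.4/1000 × 0.9898 = 0.16035
  20–24: 5 × 186.9/1000 × 0.9867 = 0.92207
  25–29: 5 × 350.7/1000 × 0.9677 = 1.69686
  30–34: 5 × 176.2/1000 × 0.9519 = 0.83862
  35–39: 5 × 26.6/1000 × 0.9508 = 0.12646
  40–44: 5 × 1.3/1000 × 0.9451 = 0.00614
  45–49: 5 × 0.0/1000 × 0.9429 = 0.00000
Sum = 3.75050
NRR = 0.48544 × 3.75050 = 1.82064

1.821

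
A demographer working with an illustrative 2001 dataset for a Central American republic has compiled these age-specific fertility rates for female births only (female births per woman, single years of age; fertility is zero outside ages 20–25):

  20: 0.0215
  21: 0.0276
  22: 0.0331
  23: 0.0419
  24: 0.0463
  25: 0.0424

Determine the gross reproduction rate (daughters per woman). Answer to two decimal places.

Sum of female ASFRs = 0.0215 + 0.0276 + 0.0331 + 0.0419 + 0.0463 + 0.0424 = 0.2128
GRR = 0.2128

0.21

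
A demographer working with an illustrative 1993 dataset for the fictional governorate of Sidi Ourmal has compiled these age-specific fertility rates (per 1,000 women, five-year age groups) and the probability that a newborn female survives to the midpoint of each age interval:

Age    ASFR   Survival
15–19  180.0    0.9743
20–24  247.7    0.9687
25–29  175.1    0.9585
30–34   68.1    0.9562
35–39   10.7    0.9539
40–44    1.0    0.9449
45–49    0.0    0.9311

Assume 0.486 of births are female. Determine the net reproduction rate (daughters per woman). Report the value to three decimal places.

1.602

Proportion female at birth = 0.486.
Weighting each age-specific rate by interval width and survival:
  15–19: 5 × 180.0/1000 × 0.9743 = 0.87687
  20–24: 5 × 247.7/1000 × 0.9687 = 1.19973
  25–29: 5 × 175.1/1000 × 0.9585 = 0.83917
  30–34: 5 × 68.1/1000 × 0.9562 = 0.32559
  35–39: 5 × 10.7/1000 × 0.9539 = 0.05103
  40–44: 5 × 1.0/1000 × 0.9449 = 0.00472
  45–49: 5 × 0.0/1000 × 0.9311 = 0.00000
Sum = 3.29711
NRR = 0.486 × 3.29711 = 1.60240
NRR > 1, so each generation more than replaces itself.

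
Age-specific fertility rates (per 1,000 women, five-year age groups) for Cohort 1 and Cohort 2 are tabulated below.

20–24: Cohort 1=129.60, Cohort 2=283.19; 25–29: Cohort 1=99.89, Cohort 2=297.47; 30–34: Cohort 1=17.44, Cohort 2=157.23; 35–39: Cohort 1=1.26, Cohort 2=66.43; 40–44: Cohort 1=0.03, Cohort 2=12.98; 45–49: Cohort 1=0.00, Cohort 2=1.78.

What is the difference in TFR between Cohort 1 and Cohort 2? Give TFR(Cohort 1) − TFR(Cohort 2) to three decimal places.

-2.854

Cohort 1:
  Sum of ASFRs = 129.60 + 99.89 + 17.44 + 1.26 + 0.03 + 0.00 = 248.22
  TFR = 5 × 248.22 / 1000 = 1.2411
Cohort 2:
  Sum of ASFRs = 283.19 + 297.47 + 157.23 + 66.43 + 12.98 + 1.78 = 819.08
  TFR = 5 × 819.08 / 1000 = 4.0954
Difference = 1.2411 − 4.0954 = -2.8543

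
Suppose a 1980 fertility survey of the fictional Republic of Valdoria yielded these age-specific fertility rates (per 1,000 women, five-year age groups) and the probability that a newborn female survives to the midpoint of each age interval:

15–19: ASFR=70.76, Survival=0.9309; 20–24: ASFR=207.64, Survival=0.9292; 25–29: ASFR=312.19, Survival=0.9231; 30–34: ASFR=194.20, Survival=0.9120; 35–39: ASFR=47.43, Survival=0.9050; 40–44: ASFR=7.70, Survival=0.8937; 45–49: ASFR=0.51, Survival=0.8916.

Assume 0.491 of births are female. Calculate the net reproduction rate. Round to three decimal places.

Proportion female at birth = 0.491.
Per-age-group product (5 × ASFR × survival probability):
  15–19: 5 × 70.76/1000 × 0.9309 = 0.32935
  20–24: 5 × 207.64/1000 × 0.9292 = 0.96470
  25–29: 5 × 312.19/1000 × 0.9231 = 1.44091
  30–34: 5 × 194.20/1000 × 0.9120 = 0.88555
  35–39: 5 × 47.43/1000 × 0.9050 = 0.21462
  40–44: 5 × 7.70/1000 × 0.8937 = 0.03441
  45–49: 5 × 0.51/1000 × 0.8916 = 0.00227
Sum = 3.87181
NRR = 0.491 × 3.87181 = 1.90106
An NRR exceeding 1 indicates intrinsic growth under these rates.

1.901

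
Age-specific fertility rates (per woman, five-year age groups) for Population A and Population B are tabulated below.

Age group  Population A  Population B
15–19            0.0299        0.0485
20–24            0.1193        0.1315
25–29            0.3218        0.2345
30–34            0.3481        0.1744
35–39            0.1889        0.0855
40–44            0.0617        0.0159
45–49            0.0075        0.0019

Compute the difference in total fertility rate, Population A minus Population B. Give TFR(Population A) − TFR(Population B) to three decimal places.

Population A:
  Sum of ASFRs = 0.0299 + 0.1193 + 0.3218 + 0.3481 + 0.1889 + 0.0617 + 0.0075 = 1.0772
  TFR = 5 × 1.0772 = 5.386
Population B:
  Sum of ASFRs = 0.0485 + 0.1315 + 0.2345 + 0.1744 + 0.0855 + 0.0159 + 0.0019 = 0.6922
  TFR = 5 × 0.6922 = 3.461
Difference = 5.386 − 3.461 = 1.925

1.925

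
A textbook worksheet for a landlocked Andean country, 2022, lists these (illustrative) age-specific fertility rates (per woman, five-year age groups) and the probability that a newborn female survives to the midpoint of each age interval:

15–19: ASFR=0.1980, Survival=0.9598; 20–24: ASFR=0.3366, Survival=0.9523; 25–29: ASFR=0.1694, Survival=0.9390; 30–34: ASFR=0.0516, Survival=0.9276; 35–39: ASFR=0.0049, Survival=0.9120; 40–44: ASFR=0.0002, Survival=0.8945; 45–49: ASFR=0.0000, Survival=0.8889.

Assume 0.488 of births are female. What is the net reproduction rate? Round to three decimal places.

1.762

Proportion female at birth = 0.488.
Weighting each age-specific rate by interval width and survival:
  15–19: 5 × 0.1980 × 0.9598 = 0.95020
  20–24: 5 × 0.3366 × 0.9523 = 1.60272
  25–29: 5 × 0.1694 × 0.9390 = 0.79533
  30–34: 5 × 0.0516 × 0.9276 = 0.23932
  35–39: 5 × 0.0049 × 0.9120 = 0.02234
  40–44: 5 × 0.0002 × 0.8945 = 0.00089
  45–49: 5 × 0.0000 × 0.8889 = 0.00000
Sum = 3.61080
NRR = 0.488 × 3.61080 = 1.76207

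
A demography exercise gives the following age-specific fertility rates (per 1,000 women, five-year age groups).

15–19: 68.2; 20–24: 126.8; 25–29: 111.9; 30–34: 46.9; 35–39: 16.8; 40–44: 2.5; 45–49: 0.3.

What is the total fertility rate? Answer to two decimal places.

Sum of ASFRs = 68.2 + 126.8 + 111.9 + 46.9 + 16.8 + 2.5 + 0.3 = 373.4
TFR = 5 × 373.4 / 1000 = 1.867

1.87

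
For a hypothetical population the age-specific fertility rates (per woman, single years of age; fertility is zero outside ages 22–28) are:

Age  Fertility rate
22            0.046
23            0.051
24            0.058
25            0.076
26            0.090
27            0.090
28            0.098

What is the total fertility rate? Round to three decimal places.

0.509

Sum of ASFRs = 0.046 + 0.051 + 0.058 + 0.076 + 0.090 + 0.090 + 0.098 = 0.509
TFR = 0.509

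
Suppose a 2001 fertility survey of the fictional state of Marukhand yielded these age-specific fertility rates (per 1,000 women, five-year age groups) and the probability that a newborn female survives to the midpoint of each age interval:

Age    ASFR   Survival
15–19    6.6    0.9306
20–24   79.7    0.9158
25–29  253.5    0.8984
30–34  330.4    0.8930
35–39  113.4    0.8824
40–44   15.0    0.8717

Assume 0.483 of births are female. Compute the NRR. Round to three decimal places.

1.727

Proportion female at birth = 0.483.
Per-age-group product (5 × ASFR × survival probability):
  15–19: 5 × 6.6/1000 × 0.9306 = 0.03071
  20–24: 5 × 79.7/1000 × 0.9158 = 0.36495
  25–29: 5 × 253.5/1000 × 0.8984 = 1.13872
  30–34: 5 × 330.4/1000 × 0.8930 = 1.47524
  35–39: 5 × 113.4/1000 × 0.8824 = 0.50032
  40–44: 5 × 15.0/1000 × 0.8717 = 0.06538
Sum = 3.57532
NRR = 0.483 × 3.57532 = 1.72688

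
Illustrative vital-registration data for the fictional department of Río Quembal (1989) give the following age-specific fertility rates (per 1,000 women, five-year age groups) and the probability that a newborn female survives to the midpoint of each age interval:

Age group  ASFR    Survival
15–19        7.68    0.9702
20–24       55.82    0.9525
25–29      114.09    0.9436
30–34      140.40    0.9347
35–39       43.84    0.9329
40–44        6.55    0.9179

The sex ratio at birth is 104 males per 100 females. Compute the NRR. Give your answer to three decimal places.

0.849

Proportion female at birth = 100 / (100 + 104) = 0.49020.
Per-age-group product (5 × ASFR × survival probability):
  15–19: 5 × 7.68/1000 × 0.9702 = 0.03726
  20–24: 5 × 55.82/1000 × 0.9525 = 0.26584
  25–29: 5 × 114.09/1000 × 0.9436 = 0.53828
  30–34: 5 × 140.40/1000 × 0.9347 = 0.65616
  35–39: 5 × 43.84/1000 × 0.9329 = 0.20449
  40–44: 5 × 6.55/1000 × 0.9179 = 0.03006
Sum = 1.73209
NRR = 0.49020 × 1.73209 = 0.84907
With NRR below 1 the population is below replacement fertility.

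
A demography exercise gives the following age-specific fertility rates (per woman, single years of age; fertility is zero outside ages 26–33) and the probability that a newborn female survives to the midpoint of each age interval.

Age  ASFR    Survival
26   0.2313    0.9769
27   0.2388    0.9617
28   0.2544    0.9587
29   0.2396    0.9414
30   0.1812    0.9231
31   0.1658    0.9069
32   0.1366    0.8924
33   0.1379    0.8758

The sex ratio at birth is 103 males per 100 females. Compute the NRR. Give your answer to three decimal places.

Proportion female at birth = 100 / (100 + 103) = 0.49261.
Per-age-group product (1 × ASFR × survival probability):
  26: 1 × 0.2313 × 0.9769 = 0.22596
  27: 1 × 0.2388 × 0.9617 = 0.22965
  28: 1 × 0.2544 × 0.9587 = 0.24389
  29: 1 × 0.2396 × 0.9414 = 0.22556
  30: 1 × 0.1812 × 0.9231 = 0.16727
  31: 1 × 0.1658 × 0.9069 = 0.15036
  32: 1 × 0.1366 × 0.8924 = 0.12190
  33: 1 × 0.1379 × 0.8758 = 0.12077
Sum = 1.48536
NRR = 0.49261 × 1.48536 = 0.73170
An NRR under 1 implies long-run decline under these rates.

0.732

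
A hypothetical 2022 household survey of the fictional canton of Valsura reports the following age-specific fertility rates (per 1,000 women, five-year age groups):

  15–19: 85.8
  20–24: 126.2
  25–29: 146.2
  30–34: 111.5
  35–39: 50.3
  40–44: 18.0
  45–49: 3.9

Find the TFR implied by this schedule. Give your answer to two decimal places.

Sum of ASFRs = 85.8 + 126.2 + 146.2 + 111.5 + 50.3 + 18.0 + 3.9 = 541.9
TFR = 5 × 541.9 / 1000 = 2.7095

2.71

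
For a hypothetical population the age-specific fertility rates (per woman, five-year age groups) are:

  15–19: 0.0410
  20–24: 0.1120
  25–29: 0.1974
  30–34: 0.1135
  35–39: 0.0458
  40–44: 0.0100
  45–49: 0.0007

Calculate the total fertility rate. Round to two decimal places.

2.60

Sum of ASFRs = 0.0410 + 0.1120 + 0.1974 + 0.1135 + 0.0458 + 0.0100 + 0.0007 = 0.5204
TFR = 5 × 0.5204 = 2.602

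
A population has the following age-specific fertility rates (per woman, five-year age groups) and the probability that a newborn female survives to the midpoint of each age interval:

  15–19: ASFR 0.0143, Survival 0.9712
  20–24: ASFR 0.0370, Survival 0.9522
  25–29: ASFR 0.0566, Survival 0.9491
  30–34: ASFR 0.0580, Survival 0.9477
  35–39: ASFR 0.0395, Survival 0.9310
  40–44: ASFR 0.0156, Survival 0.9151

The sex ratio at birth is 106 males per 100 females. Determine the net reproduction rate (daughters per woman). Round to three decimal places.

Proportion female at birth = 100 / (100 + 106) = 0.48544.
Per-age-group product (5 × ASFR × survival probability):
  15–19: 5 × 0.0143 × 0.9712 = 0.06944
  20–24: 5 × 0.0370 × 0.9522 = 0.17616
  25–29: 5 × 0.0566 × 0.9491 = 0.26860
  30–34: 5 × 0.0580 × 0.9477 = 0.27483
  35–39: 5 × 0.0395 × 0.9310 = 0.18387
  40–44: 5 × 0.0156 × 0.9151 = 0.07138
Sum = 1.04428
NRR = 0.48544 × 1.04428 = 0.50694

0.507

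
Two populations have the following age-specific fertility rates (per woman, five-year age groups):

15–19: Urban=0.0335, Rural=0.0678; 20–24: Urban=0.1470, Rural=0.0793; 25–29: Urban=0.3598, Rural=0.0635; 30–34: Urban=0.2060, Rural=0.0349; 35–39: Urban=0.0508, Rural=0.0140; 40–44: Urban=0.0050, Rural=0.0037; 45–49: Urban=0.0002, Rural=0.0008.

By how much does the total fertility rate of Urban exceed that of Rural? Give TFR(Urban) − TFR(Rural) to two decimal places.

2.69

Urban:
  Sum of ASFRs = 0.0335 + 0.1470 + 0.3598 + 0.2060 + 0.0508 + 0.0050 + 0.0002 = 0.8023
  TFR = 5 × 0.8023 = 4.0115
Rural:
  Sum of ASFRs = 0.0678 + 0.0793 + 0.0635 + 0.0349 + 0.0140 + 0.0037 + 0.0008 = 0.2640
  TFR = 5 × 0.2640 = 1.32
Difference = 4.0115 − 1.32 = 2.6915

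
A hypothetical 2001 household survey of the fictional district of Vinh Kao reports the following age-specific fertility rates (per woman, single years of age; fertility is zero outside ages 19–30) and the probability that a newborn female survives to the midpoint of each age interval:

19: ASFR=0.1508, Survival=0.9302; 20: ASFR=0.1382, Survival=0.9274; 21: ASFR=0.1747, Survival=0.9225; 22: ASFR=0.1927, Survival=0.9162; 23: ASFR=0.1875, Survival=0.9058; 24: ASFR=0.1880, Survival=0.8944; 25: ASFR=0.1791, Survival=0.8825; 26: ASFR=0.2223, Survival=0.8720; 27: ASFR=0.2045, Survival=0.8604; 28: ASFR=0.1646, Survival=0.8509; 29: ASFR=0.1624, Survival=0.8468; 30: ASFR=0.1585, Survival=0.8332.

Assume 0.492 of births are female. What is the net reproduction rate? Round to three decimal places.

Proportion female at birth = 0.492.
Per-age-group product (1 × ASFR × survival probability):
  19: 1 × 0.1508 × 0.9302 = 0.14027
  20: 1 × 0.1382 × 0.9274 = 0.12817
  21: 1 × 0.1747 × 0.9225 = 0.16116
  22: 1 × 0.1927 × 0.9162 = 0.17655
  23: 1 × 0.1875 × 0.9058 = 0.16984
  24: 1 × 0.1880 × 0.8944 = 0.16815
  25: 1 × 0.1791 × 0.8825 = 0.15806
  26: 1 × 0.2223 × 0.8720 = 0.19385
  27: 1 × 0.2045 × 0.8604 = 0.17595
  28: 1 × 0.1646 × 0.8509 = 0.14006
  29: 1 × 0.1624 × 0.8468 = 0.13752
  30: 1 × 0.1585 × 0.8332 = 0.13206
Sum = 1.88164
NRR = 0.492 × 1.88164 = 0.92577
NRR < 1, so the cohort does not fully replace itself.

0.926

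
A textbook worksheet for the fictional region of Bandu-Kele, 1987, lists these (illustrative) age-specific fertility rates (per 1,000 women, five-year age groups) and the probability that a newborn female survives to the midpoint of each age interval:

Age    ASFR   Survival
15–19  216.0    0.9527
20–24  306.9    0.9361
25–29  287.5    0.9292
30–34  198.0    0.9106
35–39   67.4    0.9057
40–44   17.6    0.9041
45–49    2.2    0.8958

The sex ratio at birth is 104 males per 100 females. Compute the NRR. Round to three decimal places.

2.499

Proportion female at birth = 100 / (100 + 104) = 0.49020.
Weighting each age-specific rate by interval width and survival:
  15–19: 5 × 216.0/1000 × 0.9527 = 1.02892
  20–24: 5 × 306.9/1000 × 0.9361 = 1.43645
  25–29: 5 × 287.5/1000 × 0.9292 = 1.33573
  30–34: 5 × 198.0/1000 × 0.9106 = 0.90149
  35–39: 5 × 67.4/1000 × 0.9057 = 0.30522
  40–44: 5 × 17.6/1000 × 0.9041 = 0.07956
  45–49: 5 × 2.2/1000 × 0.8958 = 0.00985
Sum = 5.09722
NRR = 0.49020 × 5.09722 = 2.49866
An NRR exceeding 1 indicates intrinsic growth under these rates.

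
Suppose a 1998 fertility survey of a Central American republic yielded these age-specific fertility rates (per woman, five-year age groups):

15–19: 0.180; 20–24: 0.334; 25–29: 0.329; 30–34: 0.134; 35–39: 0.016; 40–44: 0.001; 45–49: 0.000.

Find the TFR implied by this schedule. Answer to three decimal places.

Sum of ASFRs = 0.180 + 0.334 + 0.329 + 0.134 + 0.016 + 0.001 + 0.000 = 0.994
TFR = 5 × 0.994 = 4.97

4.970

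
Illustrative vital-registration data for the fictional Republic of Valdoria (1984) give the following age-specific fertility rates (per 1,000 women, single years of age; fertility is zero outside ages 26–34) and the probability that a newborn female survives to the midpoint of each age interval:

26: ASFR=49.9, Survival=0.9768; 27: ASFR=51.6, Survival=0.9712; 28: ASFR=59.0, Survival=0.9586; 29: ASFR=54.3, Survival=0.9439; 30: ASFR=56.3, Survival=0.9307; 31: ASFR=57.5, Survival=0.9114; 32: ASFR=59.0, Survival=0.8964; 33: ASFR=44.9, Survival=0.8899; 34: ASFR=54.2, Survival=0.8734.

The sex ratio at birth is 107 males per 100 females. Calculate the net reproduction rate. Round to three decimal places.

Proportion female at birth = 100 / (100 + 107) = 0.48309.
Each age group contributes 1 × ASFR × survival:
  26: 1 × 49.9/1000 × 0.9768 = 0.04874
  27: 1 × 51.6/1000 × 0.9712 = 0.05011
  28: 1 × 59.0/1000 × 0.9586 = 0.05656
  29: 1 × 54.3/1000 × 0.9439 = 0.05125
  30: 1 × 56.3/1000 × 0.9307 = 0.05240
  31: 1 × 57.5/1000 × 0.9114 = 0.05241
  32: 1 × 59.0/1000 × 0.8964 = 0.05289
  33: 1 × 44.9/1000 × 0.8899 = 0.03996
  34: 1 × 54.2/1000 × 0.8734 = 0.04734
Sum = 0.45166
NRR = 0.48309 × 0.45166 = 0.21819

0.218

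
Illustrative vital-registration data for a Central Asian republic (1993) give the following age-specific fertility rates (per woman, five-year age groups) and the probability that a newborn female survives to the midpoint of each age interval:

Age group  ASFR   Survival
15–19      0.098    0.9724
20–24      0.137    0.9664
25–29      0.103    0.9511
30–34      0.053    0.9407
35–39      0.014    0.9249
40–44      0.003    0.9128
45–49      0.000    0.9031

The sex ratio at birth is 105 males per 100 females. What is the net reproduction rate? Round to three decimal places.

0.954

Proportion female at birth = 100 / (100 + 105) = 0.48780.
Weighting each age-specific rate by interval width and survival:
  15–19: 5 × 0.098 × 0.9724 = 0.47648
  20–24: 5 × 0.137 × 0.9664 = 0.66198
  25–29: 5 × 0.103 × 0.9511 = 0.48982
  30–34: 5 × 0.053 × 0.9407 = 0.24929
  35–39: 5 × 0.014 × 0.9249 = 0.06474
  40–44: 5 × 0.003 × 0.9128 = 0.01369
  45–49: 5 × 0.000 × 0.9031 = 0.00000
Sum = 1.95600
NRR = 0.48780 × 1.95600 = 0.95414
With NRR below 1 the population is below replacement fertility.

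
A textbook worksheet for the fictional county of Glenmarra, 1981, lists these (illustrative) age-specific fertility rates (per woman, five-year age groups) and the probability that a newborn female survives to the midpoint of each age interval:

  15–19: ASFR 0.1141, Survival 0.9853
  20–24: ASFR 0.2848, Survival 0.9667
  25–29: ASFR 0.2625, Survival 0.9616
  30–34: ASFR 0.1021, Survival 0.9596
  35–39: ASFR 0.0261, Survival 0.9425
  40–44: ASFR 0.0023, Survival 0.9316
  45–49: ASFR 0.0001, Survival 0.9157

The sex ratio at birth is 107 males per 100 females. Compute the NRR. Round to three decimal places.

1.848

Proportion female at birth = 100 / (100 + 107) = 0.48309.
Survival-weighted fertility by age (5·fₓ·Sₓ):
  15–19: 5 × 0.1141 × 0.9853 = 0.56211
  20–24: 5 × 0.2848 × 0.9667 = 1.37658
  25–29: 5 × 0.2625 × 0.9616 = 1.26210
  30–34: 5 × 0.1021 × 0.9596 = 0.48988
  35–39: 5 × 0.0261 × 0.9425 = 0.12300
  40–44: 5 × 0.0023 × 0.9316 = 0.01071
  45–49: 5 × 0.0001 × 0.9157 = 0.00046
Sum = 3.82484
NRR = 0.48309 × 3.82484 = 1.84774
With NRR above 1 the population is above replacement fertility.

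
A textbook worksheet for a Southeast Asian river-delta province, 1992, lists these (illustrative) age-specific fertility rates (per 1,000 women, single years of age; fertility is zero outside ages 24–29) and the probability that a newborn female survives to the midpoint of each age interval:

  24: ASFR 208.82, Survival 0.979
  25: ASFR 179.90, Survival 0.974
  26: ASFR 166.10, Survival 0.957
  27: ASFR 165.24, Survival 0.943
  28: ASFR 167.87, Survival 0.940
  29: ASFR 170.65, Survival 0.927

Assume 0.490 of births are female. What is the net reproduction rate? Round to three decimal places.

Proportion female at birth = 0.490.
Each age group contributes 1 × ASFR × survival:
  24: 1 × 208.82/1000 × 0.979 = 0.20443
  25: 1 × 179.90/1000 × 0.974 = 0.17522
  26: 1 × 166.10/1000 × 0.957 = 0.15896
  27: 1 × 165.24/1000 × 0.943 = 0.15582
  28: 1 × 167.87/1000 × 0.940 = 0.15780
  29: 1 × 170.65/1000 × 0.927 = 0.15819
Sum = 1.01042
NRR = 0.490 × 1.01042 = 0.49511
NRR < 1, so the cohort does not fully replace itself.

0.495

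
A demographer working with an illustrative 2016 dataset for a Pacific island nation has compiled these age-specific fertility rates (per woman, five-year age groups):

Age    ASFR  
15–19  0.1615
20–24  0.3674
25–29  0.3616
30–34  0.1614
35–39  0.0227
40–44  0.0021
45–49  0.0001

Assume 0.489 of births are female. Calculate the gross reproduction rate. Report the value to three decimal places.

Proportion female at birth = 0.489.
Sum of ASFRs = 0.1615 + 0.3674 + 0.3616 + 0.1614 + 0.0227 + 0.0021 + 0.0001 = 1.0768
TFR = 5 × 1.0768 = 5.384
GRR = 0.489 × 5.384 = 2.63278

2.633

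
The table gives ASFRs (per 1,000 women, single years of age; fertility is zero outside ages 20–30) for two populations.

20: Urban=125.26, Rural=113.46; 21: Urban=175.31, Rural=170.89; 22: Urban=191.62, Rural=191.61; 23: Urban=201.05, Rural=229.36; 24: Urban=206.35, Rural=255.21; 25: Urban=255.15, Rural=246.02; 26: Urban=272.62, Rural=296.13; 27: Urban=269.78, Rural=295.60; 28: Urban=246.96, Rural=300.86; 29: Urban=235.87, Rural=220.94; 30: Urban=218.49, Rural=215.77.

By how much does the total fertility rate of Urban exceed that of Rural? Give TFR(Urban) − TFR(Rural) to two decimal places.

-0.14

Urban:
  Sum of ASFRs = 125.26 + 175.31 + 191.62 + 201.05 + 206.35 + 255.15 + 272.62 + 269.78 + 246.96 + 235.87 + 218.49 = 2398.46
  TFR = 2398.46 / 1000 = 2.39846
Rural:
  Sum of ASFRs = 113.46 + 170.89 + 191.61 + 229.36 + 255.21 + 246.02 + 296.13 + 295.60 + 300.86 + 220.94 + 215.77 = 2535.85
  TFR = 2535.85 / 1000 = 2.53585
Difference = 2.39846 − 2.53585 = -0.13739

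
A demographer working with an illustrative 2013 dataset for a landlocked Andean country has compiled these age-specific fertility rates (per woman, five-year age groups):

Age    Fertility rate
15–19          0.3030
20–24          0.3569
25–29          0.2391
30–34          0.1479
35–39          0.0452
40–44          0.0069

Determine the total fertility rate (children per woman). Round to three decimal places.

Sum of ASFRs = 0.3030 + 0.3569 + 0.2391 + 0.1479 + 0.0452 + 0.0069 = 1.0990
TFR = 5 × 1.0990 = 5.495

5.495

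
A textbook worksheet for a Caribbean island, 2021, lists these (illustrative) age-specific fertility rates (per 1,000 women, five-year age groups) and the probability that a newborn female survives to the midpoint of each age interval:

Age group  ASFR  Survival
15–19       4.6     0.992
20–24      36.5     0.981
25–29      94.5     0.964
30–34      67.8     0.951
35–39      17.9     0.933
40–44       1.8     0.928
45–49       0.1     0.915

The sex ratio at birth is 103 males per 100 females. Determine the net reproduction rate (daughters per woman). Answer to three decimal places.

Proportion female at birth = 100 / (100 + 103) = 0.49261.
Per-age-group product (5 × ASFR × survival probability):
  15–19: 5 × 4.6/1000 × 0.992 = 0.02282
  20–24: 5 × 36.5/1000 × 0.981 = 0.17903
  25–29: 5 × 94.5/1000 × 0.964 = 0.45549
  30–34: 5 × 67.8/1000 × 0.951 = 0.32239
  35–39: 5 × 17.9/1000 × 0.933 = 0.08350
  40–44: 5 × 1.8/1000 × 0.928 = 0.00835
  45–49: 5 × 0.1/1000 × 0.915 = 0.00046
Sum = 1.07204
NRR = 0.49261 × 1.07204 = 0.52810

0.528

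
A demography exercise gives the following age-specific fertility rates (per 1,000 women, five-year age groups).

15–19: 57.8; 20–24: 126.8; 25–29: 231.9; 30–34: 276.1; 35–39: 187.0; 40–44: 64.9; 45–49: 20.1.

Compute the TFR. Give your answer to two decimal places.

4.82

Sum of ASFRs = 57.8 + 126.8 + 231.9 + 276.1 + 187.0 + 64.9 + 20.1 = 964.6
TFR = 5 × 964.6 / 1000 = 4.823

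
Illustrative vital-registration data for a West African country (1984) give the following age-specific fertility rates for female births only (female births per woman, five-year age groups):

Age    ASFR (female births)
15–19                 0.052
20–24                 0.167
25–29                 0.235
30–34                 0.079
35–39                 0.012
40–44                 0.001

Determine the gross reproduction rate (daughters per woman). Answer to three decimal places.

2.730

Sum of female ASFRs = 0.052 + 0.167 + 0.235 + 0.079 + 0.012 + 0.001 = 0.546
GRR = 5 × 0.546 = 2.73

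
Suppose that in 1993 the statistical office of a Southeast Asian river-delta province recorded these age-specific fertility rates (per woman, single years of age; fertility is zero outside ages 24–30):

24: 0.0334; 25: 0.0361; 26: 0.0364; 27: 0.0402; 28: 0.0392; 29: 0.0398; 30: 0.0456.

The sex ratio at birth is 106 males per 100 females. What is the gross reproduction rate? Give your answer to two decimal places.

Proportion female at birth = 100 / (100 + 106) = 0.48544.
Sum of ASFRs = 0.0334 + 0.0361 + 0.0364 + 0.0402 + 0.0392 + 0.0398 + 0.0456 = 0.2707
TFR = 0.2707
GRR = 0.48544 × 0.2707 = 0.13141

0.13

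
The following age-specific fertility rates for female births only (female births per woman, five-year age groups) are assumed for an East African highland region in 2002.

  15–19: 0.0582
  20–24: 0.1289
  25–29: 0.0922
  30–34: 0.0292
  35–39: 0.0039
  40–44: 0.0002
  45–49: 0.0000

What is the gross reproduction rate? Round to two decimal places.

1.56

Sum of female ASFRs = 0.0582 + 0.1289 + 0.0922 + 0.0292 + 0.0039 + 0.0002 + 0.0000 = 0.3126
GRR = 5 × 0.3126 = 1.563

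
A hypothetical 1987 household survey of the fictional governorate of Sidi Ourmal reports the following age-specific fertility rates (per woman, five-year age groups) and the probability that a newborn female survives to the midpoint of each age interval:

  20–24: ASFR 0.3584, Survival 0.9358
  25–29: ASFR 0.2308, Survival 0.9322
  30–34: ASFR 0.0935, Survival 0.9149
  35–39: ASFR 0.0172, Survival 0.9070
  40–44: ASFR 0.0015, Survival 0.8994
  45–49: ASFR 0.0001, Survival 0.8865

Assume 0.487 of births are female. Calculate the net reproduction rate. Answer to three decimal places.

Proportion female at birth = 0.487.
Each age group contributes 5 × ASFR × survival:
  20–24: 5 × 0.3584 × 0.9358 = 1.67695
  25–29: 5 × 0.2308 × 0.9322 = 1.07576
  30–34: 5 × 0.0935 × 0.9149 = 0.42772
  35–39: 5 × 0.0172 × 0.9070 = 0.07800
  40–44: 5 × 0.0015 × 0.8994 = 0.00675
  45–49: 5 × 0.0001 × 0.8865 = 0.00044
Sum = 3.26562
NRR = 0.487 × 3.26562 = 1.59036

1.590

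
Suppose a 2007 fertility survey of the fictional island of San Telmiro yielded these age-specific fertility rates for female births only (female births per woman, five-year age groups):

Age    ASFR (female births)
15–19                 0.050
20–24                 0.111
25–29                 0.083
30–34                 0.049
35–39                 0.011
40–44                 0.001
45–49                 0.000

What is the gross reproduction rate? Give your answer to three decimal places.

Sum of female ASFRs = 0.050 + 0.111 + 0.083 + 0.049 + 0.011 + 0.001 + 0.000 = 0.305
GRR = 5 × 0.305 = 1.525

1.525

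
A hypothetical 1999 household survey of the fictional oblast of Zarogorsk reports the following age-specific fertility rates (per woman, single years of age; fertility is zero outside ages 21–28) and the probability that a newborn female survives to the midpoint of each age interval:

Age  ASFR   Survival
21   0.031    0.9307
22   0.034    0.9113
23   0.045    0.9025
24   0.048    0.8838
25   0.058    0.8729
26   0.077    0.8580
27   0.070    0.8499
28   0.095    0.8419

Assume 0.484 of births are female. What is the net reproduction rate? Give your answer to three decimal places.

Proportion female at birth = 0.484.
Each age group contributes 1 × ASFR × survival:
  21: 1 × 0.031 × 0.9307 = 0.02885
  22: 1 × 0.034 × 0.9113 = 0.03098
  23: 1 × 0.045 × 0.9025 = 0.04061
  24: 1 × 0.048 × 0.8838 = 0.04242
  25: 1 × 0.058 × 0.8729 = 0.05063
  26: 1 × 0.077 × 0.8580 = 0.06607
  27: 1 × 0.070 × 0.8499 = 0.05949
  28: 1 × 0.095 × 0.8419 = 0.07998
Sum = 0.39903
NRR = 0.484 × 0.39903 = 0.19313
NRR < 1, so the cohort does not fully replace itself.

0.193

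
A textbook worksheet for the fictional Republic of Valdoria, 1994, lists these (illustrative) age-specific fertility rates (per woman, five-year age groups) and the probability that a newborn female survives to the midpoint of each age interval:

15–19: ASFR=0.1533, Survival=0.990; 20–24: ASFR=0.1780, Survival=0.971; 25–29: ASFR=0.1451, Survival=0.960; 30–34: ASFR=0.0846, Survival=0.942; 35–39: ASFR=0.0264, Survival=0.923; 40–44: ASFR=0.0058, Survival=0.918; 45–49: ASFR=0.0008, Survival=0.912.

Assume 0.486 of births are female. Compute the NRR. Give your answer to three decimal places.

Proportion female at birth = 0.486.
Each age group contributes 5 × ASFR × survival:
  15–19: 5 × 0.1533 × 0.990 = 0.75884
  20–24: 5 × 0.1780 × 0.971 = 0.86419
  25–29: 5 × 0.1451 × 0.960 = 0.69648
  30–34: 5 × 0.0846 × 0.942 = 0.39847
  35–39: 5 × 0.0264 × 0.923 = 0.12184
  40–44: 5 × 0.0058 × 0.918 = 0.02662
  45–49: 5 × 0.0008 × 0.912 = 0.00365
Sum = 2.87009
NRR = 0.486 × 2.87009 = 1.39486
An NRR exceeding 1 indicates intrinsic growth under these rates.

1.395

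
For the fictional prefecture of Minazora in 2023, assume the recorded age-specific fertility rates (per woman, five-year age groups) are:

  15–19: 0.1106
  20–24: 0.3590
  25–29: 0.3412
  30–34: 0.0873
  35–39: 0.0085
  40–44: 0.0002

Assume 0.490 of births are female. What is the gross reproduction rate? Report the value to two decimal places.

Proportion female at birth = 0.490.
Sum of ASFRs = 0.1106 + 0.3590 + 0.3412 + 0.0873 + 0.0085 + 0.0002 = 0.9068
TFR = 5 × 0.9068 = 4.534
GRR = 0.490 × 4.534 = 2.22166

2.22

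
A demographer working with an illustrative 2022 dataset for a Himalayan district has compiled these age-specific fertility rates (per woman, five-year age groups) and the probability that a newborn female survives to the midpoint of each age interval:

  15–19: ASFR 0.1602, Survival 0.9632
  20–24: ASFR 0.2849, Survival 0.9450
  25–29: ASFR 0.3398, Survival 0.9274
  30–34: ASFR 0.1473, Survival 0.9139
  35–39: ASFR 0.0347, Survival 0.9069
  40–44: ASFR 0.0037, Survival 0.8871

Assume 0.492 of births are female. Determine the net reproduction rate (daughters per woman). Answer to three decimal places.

2.234

Proportion female at birth = 0.492.
Each age group contributes 5 × ASFR × survival:
  15–19: 5 × 0.1602 × 0.9632 = 0.77152
  20–24: 5 × 0.2849 × 0.9450 = 1.34615
  25–29: 5 × 0.3398 × 0.9274 = 1.57565
  30–34: 5 × 0.1473 × 0.9139 = 0.67309
  35–39: 5 × 0.0347 × 0.9069 = 0.15735
  40–44: 5 × 0.0037 × 0.8871 = 0.01641
Sum = 4.54017
NRR = 0.492 × 4.54017 = 2.23376
An NRR exceeding 1 indicates intrinsic growth under these rates.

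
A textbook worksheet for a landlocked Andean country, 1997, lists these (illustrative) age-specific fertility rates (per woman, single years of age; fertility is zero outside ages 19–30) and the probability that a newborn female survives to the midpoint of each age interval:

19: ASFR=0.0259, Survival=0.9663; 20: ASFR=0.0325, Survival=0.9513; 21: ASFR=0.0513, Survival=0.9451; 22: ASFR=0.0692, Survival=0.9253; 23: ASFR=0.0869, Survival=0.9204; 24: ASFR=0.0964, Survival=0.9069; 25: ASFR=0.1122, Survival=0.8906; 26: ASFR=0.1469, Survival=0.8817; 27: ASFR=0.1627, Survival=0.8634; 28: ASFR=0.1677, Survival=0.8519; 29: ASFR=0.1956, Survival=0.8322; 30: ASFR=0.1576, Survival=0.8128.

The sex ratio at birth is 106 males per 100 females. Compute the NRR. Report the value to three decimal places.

0.553

Proportion female at birth = 100 / (100 + 106) = 0.48544.
Each age group contributes 1 × ASFR × survival:
  19: 1 × 0.0259 × 0.9663 = 0.02503
  20: 1 × 0.0325 × 0.9513 = 0.03092
  21: 1 × 0.0513 × 0.9451 = 0.04848
  22: 1 × 0.0692 × 0.9253 = 0.06403
  23: 1 × 0.0869 × 0.9204 = 0.07998
  24: 1 × 0.0964 × 0.9069 = 0.08743
  25: 1 × 0.1122 × 0.8906 = 0.09993
  26: 1 × 0.1469 × 0.8817 = 0.12952
  27: 1 × 0.1627 × 0.8634 = 0.14048
  28: 1 × 0.1677 × 0.8519 = 0.14286
  29: 1 × 0.1956 × 0.8322 = 0.16278
  30: 1 × 0.1576 × 0.8128 = 0.12810
Sum = 1.13954
NRR = 0.48544 × 1.13954 = 0.55318
An NRR under 1 implies long-run decline under these rates.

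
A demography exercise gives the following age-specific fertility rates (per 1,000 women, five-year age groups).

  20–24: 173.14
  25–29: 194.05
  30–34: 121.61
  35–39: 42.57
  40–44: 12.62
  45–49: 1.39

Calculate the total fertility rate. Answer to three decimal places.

Sum of ASFRs = 173.14 + 194.05 + 121.61 + 42.57 + 12.62 + 1.39 = 545.38
TFR = 5 × 545.38 / 1000 = 2.7269

2.727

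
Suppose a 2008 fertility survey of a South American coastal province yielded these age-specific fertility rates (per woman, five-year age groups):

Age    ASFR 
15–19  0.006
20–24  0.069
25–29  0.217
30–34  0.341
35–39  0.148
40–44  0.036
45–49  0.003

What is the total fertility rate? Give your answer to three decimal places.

Sum of ASFRs = 0.006 + 0.069 + 0.217 + 0.341 + 0.148 + 0.036 + 0.003 = 0.820
TFR = 5 × 0.820 = 4.1

4.100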